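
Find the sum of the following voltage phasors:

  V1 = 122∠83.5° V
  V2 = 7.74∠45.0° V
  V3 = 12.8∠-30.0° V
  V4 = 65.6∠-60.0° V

Step 1 — Convert each phasor to rectangular form:
  V1 = 122·(cos(83.5°) + j·sin(83.5°)) = 13.81 + j121.2 V
  V2 = 7.74·(cos(45.0°) + j·sin(45.0°)) = 5.473 + j5.473 V
  V3 = 12.8·(cos(-30.0°) + j·sin(-30.0°)) = 11.09 - j6.4 V
  V4 = 65.6·(cos(-60.0°) + j·sin(-60.0°)) = 32.8 - j56.81 V
Step 2 — Sum components: V_total = 63.17 + j63.48 V.
Step 3 — Convert to polar: |V_total| = 89.55 V, ∠V_total = 45.1°.

V_total = 89.55∠45.1° V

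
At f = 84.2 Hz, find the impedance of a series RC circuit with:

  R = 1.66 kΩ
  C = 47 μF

Step 1 — Angular frequency: ω = 2π·f = 2π·84.2 = 529 rad/s.
Step 2 — Component impedances:
  R: Z = R = 1660 Ω
  C: Z = 1/(jωC) = -j/(ω·C) = 0 - j40.22 Ω
Step 3 — Series combination: Z_total = R + C = 1660 - j40.22 Ω = 1660∠-1.4° Ω.

Z = 1660 - j40.22 Ω = 1660∠-1.4° Ω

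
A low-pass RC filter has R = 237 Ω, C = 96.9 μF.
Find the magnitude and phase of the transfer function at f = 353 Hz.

Step 1 — Angular frequency: ω = 2π·353 = 2218 rad/s.
Step 2 — Transfer function: H(jω) = 1/(1 + jωRC).
Step 3 — Denominator: 1 + jωRC = 1 + j·2218·237·9.69e-05 = 1 + j50.94.
Step 4 — H = 0.0003853 - j0.01962.
Step 5 — Magnitude: |H| = 0.01963 (-34.1 dB); phase: φ = -88.9°.

|H| = 0.01963 (-34.1 dB), φ = -88.9°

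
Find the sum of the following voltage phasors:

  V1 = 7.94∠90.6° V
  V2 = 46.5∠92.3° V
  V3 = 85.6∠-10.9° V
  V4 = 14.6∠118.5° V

Step 1 — Convert each phasor to rectangular form:
  V1 = 7.94·(cos(90.6°) + j·sin(90.6°)) = -0.08315 + j7.94 V
  V2 = 46.5·(cos(92.3°) + j·sin(92.3°)) = -1.866 + j46.46 V
  V3 = 85.6·(cos(-10.9°) + j·sin(-10.9°)) = 84.06 - j16.19 V
  V4 = 14.6·(cos(118.5°) + j·sin(118.5°)) = -6.967 + j12.83 V
Step 2 — Sum components: V_total = 75.14 + j51.05 V.
Step 3 — Convert to polar: |V_total| = 90.84 V, ∠V_total = 34.2°.

V_total = 90.84∠34.2° V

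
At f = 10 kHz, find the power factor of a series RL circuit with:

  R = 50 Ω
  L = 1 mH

Step 1 — Angular frequency: ω = 2π·f = 2π·1e+04 = 6.283e+04 rad/s.
Step 2 — Component impedances:
  R: Z = R = 50 Ω
  L: Z = jωL = j·6.283e+04·0.001 = 0 + j62.83 Ω
Step 3 — Series combination: Z_total = R + L = 50 + j62.83 Ω = 80.3∠51.5° Ω.
Step 4 — Power factor: PF = cos(φ) = Re(Z)/|Z| = 50/80.3 = 0.6227.
Step 5 — Type: Im(Z) = 62.83 ⇒ lagging (phase φ = 51.5°).

PF = 0.6227 (lagging, φ = 51.5°)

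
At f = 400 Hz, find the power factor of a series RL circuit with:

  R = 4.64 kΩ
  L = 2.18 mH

Step 1 — Angular frequency: ω = 2π·f = 2π·400 = 2513 rad/s.
Step 2 — Component impedances:
  R: Z = R = 4640 Ω
  L: Z = jωL = j·2513·0.00218 = 0 + j5.479 Ω
Step 3 — Series combination: Z_total = R + L = 4640 + j5.479 Ω = 4640∠0.1° Ω.
Step 4 — Power factor: PF = cos(φ) = Re(Z)/|Z| = 4640/4640 = 1.
Step 5 — Type: Im(Z) = 5.479 ⇒ lagging (phase φ = 0.1°).

PF = 1 (lagging, φ = 0.1°)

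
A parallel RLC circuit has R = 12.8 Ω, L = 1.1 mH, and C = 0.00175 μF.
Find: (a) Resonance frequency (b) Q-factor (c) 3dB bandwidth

Step 1 — Resonance: ω₀ = 1/√(LC) = 1/√(0.0011·1.75e-09) = 7.207e+05 rad/s.
Step 2 — f₀ = ω₀/(2π) = 1.147e+05 Hz.
Step 3 — Parallel Q: Q = R/(ω₀L) = 12.8/(7.207e+05·0.0011) = 0.01614.
Step 4 — Bandwidth: Δω = ω₀/Q = 4.464e+07 rad/s; BW = Δω/(2π) = 7.105e+06 Hz.

(a) f₀ = 1.147e+05 Hz  (b) Q = 0.01614  (c) BW = 7.105e+06 Hz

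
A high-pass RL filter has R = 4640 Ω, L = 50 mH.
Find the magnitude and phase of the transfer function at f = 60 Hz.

Step 1 — Angular frequency: ω = 2π·60 = 377 rad/s.
Step 2 — Transfer function: H(jω) = jωL/(R + jωL).
Step 3 — Numerator jωL = j·18.85; denominator R + jωL = 4640 + j18.85.
Step 4 — H = 1.65e-05 + j0.004062.
Step 5 — Magnitude: |H| = 0.004062 (-47.8 dB); phase: φ = 89.8°.

|H| = 0.004062 (-47.8 dB), φ = 89.8°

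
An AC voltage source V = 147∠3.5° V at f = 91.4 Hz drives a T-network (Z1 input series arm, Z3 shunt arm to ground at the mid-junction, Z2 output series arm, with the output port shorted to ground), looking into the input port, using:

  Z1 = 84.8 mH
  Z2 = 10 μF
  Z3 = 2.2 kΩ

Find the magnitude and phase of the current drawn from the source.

Step 1 — Angular frequency: ω = 2π·f = 2π·91.4 = 574.3 rad/s.
Step 2 — Component impedances:
  Z1: Z = jωL = j·574.3·0.0848 = 0 + j48.7 Ω
  Z2: Z = 1/(jωC) = -j/(ω·C) = 0 - j174.1 Ω
  Z3: Z = R = 2200 Ω
Step 3 — With the output port shorted to ground, the output series arm Z2 runs from the junction to ground; the shunt arm Z3 also runs from the junction to ground. They appear in parallel: Z3 || Z2 = 13.7 - j173 Ω.
Step 4 — Series with input arm Z1: Z_in = Z1 + (Z3 || Z2) = 13.7 - j124.3 Ω = 125.1∠-83.7° Ω.
Step 5 — Source phasor: V = 147∠3.5° V = 146.7 + j8.974 V.
Step 6 — Ohm's law: I = V / Z_total = (146.7 + j8.974) / (13.7 - j124.3) = 0.05711 + j1.174 A.
Step 7 — Convert to polar: |I| = 1.175 A, ∠I = 87.2°.

I = 1.175∠87.2° A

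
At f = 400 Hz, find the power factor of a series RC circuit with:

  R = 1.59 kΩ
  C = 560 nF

Step 1 — Angular frequency: ω = 2π·f = 2π·400 = 2513 rad/s.
Step 2 — Component impedances:
  R: Z = R = 1590 Ω
  C: Z = 1/(jωC) = -j/(ω·C) = 0 - j710.5 Ω
Step 3 — Series combination: Z_total = R + C = 1590 - j710.5 Ω = 1742∠-24.1° Ω.
Step 4 — Power factor: PF = cos(φ) = Re(Z)/|Z| = 1590/1741.5 = 0.913.
Step 5 — Type: Im(Z) = -710.5 ⇒ leading (phase φ = -24.1°).

PF = 0.913 (leading, φ = -24.1°)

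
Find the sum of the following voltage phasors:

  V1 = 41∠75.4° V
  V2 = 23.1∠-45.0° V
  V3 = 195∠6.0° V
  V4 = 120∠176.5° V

Step 1 — Convert each phasor to rectangular form:
  V1 = 41·(cos(75.4°) + j·sin(75.4°)) = 10.33 + j39.68 V
  V2 = 23.1·(cos(-45.0°) + j·sin(-45.0°)) = 16.33 - j16.33 V
  V3 = 195·(cos(6.0°) + j·sin(6.0°)) = 193.9 + j20.38 V
  V4 = 120·(cos(176.5°) + j·sin(176.5°)) = -119.8 + j7.326 V
Step 2 — Sum components: V_total = 100.8 + j51.05 V.
Step 3 — Convert to polar: |V_total| = 113 V, ∠V_total = 26.9°.

V_total = 113∠26.9° V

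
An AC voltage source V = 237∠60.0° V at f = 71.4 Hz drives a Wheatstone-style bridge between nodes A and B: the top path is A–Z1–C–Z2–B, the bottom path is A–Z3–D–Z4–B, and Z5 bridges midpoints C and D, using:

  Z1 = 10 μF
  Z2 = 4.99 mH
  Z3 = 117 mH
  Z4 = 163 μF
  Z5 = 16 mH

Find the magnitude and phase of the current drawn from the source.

Step 1 — Angular frequency: ω = 2π·f = 2π·71.4 = 448.6 rad/s.
Step 2 — Component impedances:
  Z1: Z = 1/(jωC) = -j/(ω·C) = 0 - j222.9 Ω
  Z2: Z = jωL = j·448.6·0.00499 = 0 + j2.239 Ω
  Z3: Z = jωL = j·448.6·0.117 = 0 + j52.49 Ω
  Z4: Z = 1/(jωC) = -j/(ω·C) = 0 - j13.68 Ω
  Z5: Z = jωL = j·448.6·0.016 = 0 + j7.178 Ω
Step 3 — Bridge requires nodal analysis (the Z5 bridge couples midpoints C and D, so the two paths cannot be reduced to a simple series/parallel combination). Setting node B to ground and injecting 1 A at node A, the 3-node admittance system at A, C, D solves to V_A = Z_AB = 0 + j120.5 Ω = 120.5∠90.0° Ω.
Step 4 — Source phasor: V = 237∠60.0° V = 118.5 + j205.2 V.
Step 5 — Ohm's law: I = V / Z_total = (118.5 + j205.2) / (0 + j120.5) = 1.704 - j0.9836 A.
Step 6 — Convert to polar: |I| = 1.967 A, ∠I = -30.0°.

I = 1.967∠-30.0° A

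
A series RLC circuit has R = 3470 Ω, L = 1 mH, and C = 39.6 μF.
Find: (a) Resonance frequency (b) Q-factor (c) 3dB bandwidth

Step 1 — Resonance condition Im(Z)=0 gives ω₀ = 1/√(LC).
Step 2 — ω₀ = 1/√(0.001·3.96e-05) = 5025 rad/s.
Step 3 — f₀ = ω₀/(2π) = 799.8 Hz.
Step 4 — Series Q: Q = ω₀L/R = 5025·0.001/3470 = 0.001448.
Step 5 — 3dB bandwidth: Δω = ω₀/Q = 3.47e+06 rad/s; BW = Δω/(2π) = 5.523e+05 Hz.

(a) f₀ = 799.8 Hz  (b) Q = 0.001448  (c) BW = 5.523e+05 Hz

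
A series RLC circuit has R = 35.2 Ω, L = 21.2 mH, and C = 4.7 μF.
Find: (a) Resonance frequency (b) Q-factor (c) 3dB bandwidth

Step 1 — Resonance: ω₀ = 1/√(LC) = 1/√(0.0212·4.7e-06) = 3168 rad/s.
Step 2 — f₀ = ω₀/(2π) = 504.2 Hz.
Step 3 — Series Q: Q = ω₀L/R = 3168·0.0212/35.2 = 1.908.
Step 4 — Bandwidth: Δω = ω₀/Q = 1660 rad/s; BW = Δω/(2π) = 264.3 Hz.

(a) f₀ = 504.2 Hz  (b) Q = 1.908  (c) BW = 264.3 Hz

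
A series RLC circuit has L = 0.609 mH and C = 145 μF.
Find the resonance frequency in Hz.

Step 1 — Resonance condition Im(Z)=0 gives ω₀ = 1/√(LC).
Step 2 — ω₀ = 1/√(0.000609·0.000145) = 3365 rad/s.
Step 3 — f₀ = ω₀/(2π) = 535.6 Hz.

f₀ = 535.6 Hz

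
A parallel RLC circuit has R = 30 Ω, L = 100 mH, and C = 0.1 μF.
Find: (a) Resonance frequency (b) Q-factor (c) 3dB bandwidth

Step 1 — Resonance: ω₀ = 1/√(LC) = 1/√(0.1·1e-07) = 1e+04 rad/s.
Step 2 — f₀ = ω₀/(2π) = 1592 Hz.
Step 3 — Parallel Q: Q = R/(ω₀L) = 30/(1e+04·0.1) = 0.03.
Step 4 — Bandwidth: Δω = ω₀/Q = 3.333e+05 rad/s; BW = Δω/(2π) = 5.305e+04 Hz.

(a) f₀ = 1592 Hz  (b) Q = 0.03  (c) BW = 5.305e+04 Hz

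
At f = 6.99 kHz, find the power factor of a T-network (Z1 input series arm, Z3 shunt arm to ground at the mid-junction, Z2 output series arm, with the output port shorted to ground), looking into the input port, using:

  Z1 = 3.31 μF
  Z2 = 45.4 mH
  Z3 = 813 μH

Step 1 — Angular frequency: ω = 2π·f = 2π·6990 = 4.392e+04 rad/s.
Step 2 — Component impedances:
  Z1: Z = 1/(jωC) = -j/(ω·C) = 0 - j6.879 Ω
  Z2: Z = jωL = j·4.392e+04·0.0454 = 0 + j1994 Ω
  Z3: Z = jωL = j·4.392e+04·0.000813 = 0 + j35.71 Ω
Step 3 — With the output port shorted to ground, the output series arm Z2 runs from the junction to ground; the shunt arm Z3 also runs from the junction to ground. They appear in parallel: Z3 || Z2 = 0 + j35.08 Ω.
Step 4 — Series with input arm Z1: Z_in = Z1 + (Z3 || Z2) = 0 + j28.2 Ω = 28.2∠90.0° Ω.
Step 5 — Power factor: PF = cos(φ) = Re(Z)/|Z| = 0/28.2 = 0.
Step 6 — Type: Im(Z) = 28.2 ⇒ lagging (phase φ = 90.0°).

PF = 0 (lagging, φ = 90.0°)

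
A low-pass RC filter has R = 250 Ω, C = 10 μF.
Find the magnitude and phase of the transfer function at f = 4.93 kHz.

Step 1 — Angular frequency: ω = 2π·4930 = 3.098e+04 rad/s.
Step 2 — Transfer function: H(jω) = 1/(1 + jωRC).
Step 3 — Denominator: 1 + jωRC = 1 + j·3.098e+04·250·1e-05 = 1 + j77.44.
Step 4 — H = 0.0001667 - j0.01291.
Step 5 — Magnitude: |H| = 0.01291 (-37.8 dB); phase: φ = -89.3°.

|H| = 0.01291 (-37.8 dB), φ = -89.3°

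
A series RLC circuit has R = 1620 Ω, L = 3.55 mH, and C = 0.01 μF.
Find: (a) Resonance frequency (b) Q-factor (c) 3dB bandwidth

Step 1 — Resonance: ω₀ = 1/√(LC) = 1/√(0.00355·1e-08) = 1.678e+05 rad/s.
Step 2 — f₀ = ω₀/(2π) = 2.671e+04 Hz.
Step 3 — Series Q: Q = ω₀L/R = 1.678e+05·0.00355/1620 = 0.3678.
Step 4 — Bandwidth: Δω = ω₀/Q = 4.563e+05 rad/s; BW = Δω/(2π) = 7.263e+04 Hz.

(a) f₀ = 2.671e+04 Hz  (b) Q = 0.3678  (c) BW = 7.263e+04 Hz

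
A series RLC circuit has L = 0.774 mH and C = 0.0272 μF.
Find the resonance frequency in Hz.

Step 1 — Resonance condition Im(Z)=0 gives ω₀ = 1/√(LC).
Step 2 — ω₀ = 1/√(0.000774·2.72e-08) = 2.179e+05 rad/s.
Step 3 — f₀ = ω₀/(2π) = 3.469e+04 Hz.

f₀ = 3.469e+04 Hz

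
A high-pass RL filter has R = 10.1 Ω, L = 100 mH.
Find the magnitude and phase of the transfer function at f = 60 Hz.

Step 1 — Angular frequency: ω = 2π·60 = 377 rad/s.
Step 2 — Transfer function: H(jω) = jωL/(R + jωL).
Step 3 — Numerator jωL = j·37.7; denominator R + jωL = 10.1 + j37.7.
Step 4 — H = 0.933 + j0.25.
Step 5 — Magnitude: |H| = 0.9659 (-0.3 dB); phase: φ = 15.0°.

|H| = 0.9659 (-0.3 dB), φ = 15.0°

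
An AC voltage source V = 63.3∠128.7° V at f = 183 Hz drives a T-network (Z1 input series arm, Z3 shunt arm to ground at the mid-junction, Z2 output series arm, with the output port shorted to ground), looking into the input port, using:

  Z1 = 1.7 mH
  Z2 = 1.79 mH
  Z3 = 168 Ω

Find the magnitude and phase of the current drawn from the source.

Step 1 — Angular frequency: ω = 2π·f = 2π·183 = 1150 rad/s.
Step 2 — Component impedances:
  Z1: Z = jωL = j·1150·0.0017 = 0 + j1.955 Ω
  Z2: Z = jωL = j·1150·0.00179 = 0 + j2.058 Ω
  Z3: Z = R = 168 Ω
Step 3 — With the output port shorted to ground, the output series arm Z2 runs from the junction to ground; the shunt arm Z3 also runs from the junction to ground. They appear in parallel: Z3 || Z2 = 0.02521 + j2.058 Ω.
Step 4 — Series with input arm Z1: Z_in = Z1 + (Z3 || Z2) = 0.02521 + j4.013 Ω = 4.013∠89.6° Ω.
Step 5 — Source phasor: V = 63.3∠128.7° V = -39.58 + j49.4 V.
Step 6 — Ohm's law: I = V / Z_total = (-39.58 + j49.4) / (0.02521 + j4.013) = 12.25 + j9.94 A.
Step 7 — Convert to polar: |I| = 15.78 A, ∠I = 39.1°.

I = 15.78∠39.1° A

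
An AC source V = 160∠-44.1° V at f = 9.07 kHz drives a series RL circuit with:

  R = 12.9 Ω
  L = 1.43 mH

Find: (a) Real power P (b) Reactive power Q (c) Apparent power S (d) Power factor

Step 1 — Angular frequency: ω = 2π·f = 2π·9070 = 5.699e+04 rad/s.
Step 2 — Component impedances:
  R: Z = R = 12.9 Ω
  L: Z = jωL = j·5.699e+04·0.00143 = 0 + j81.49 Ω
Step 3 — Series combination: Z_total = R + L = 12.9 + j81.49 Ω = 82.51∠81.0° Ω.
Step 4 — Source phasor: V = 160∠-44.1° V = 114.9 - j111.3 V.
Step 5 — Current: I = V / Z = -1.115 - j1.586 A = 1.939∠-125.1° A.
Step 6 — Complex power: S = V·I* = 48.51 + j306.5 VA.
Step 7 — Real power: P = Re(S) = 48.51 W.
Step 8 — Reactive power: Q = Im(S) = 306.5 VAR.
Step 9 — Apparent power: |S| = 310.3 VA.
Step 10 — Power factor: PF = P/|S| = 0.1563 (lagging).

(a) P = 48.51 W  (b) Q = 306.5 VAR  (c) S = 310.3 VA  (d) PF = 0.1563 (lagging)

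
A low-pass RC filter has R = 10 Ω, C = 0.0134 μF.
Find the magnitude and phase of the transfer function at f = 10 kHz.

Step 1 — Angular frequency: ω = 2π·1e+04 = 6.283e+04 rad/s.
Step 2 — Transfer function: H(jω) = 1/(1 + jωRC).
Step 3 — Denominator: 1 + jωRC = 1 + j·6.283e+04·10·1.34e-08 = 1 + j0.008419.
Step 4 — H = 0.9999 - j0.008419.
Step 5 — Magnitude: |H| = 1 (-0.0 dB); phase: φ = -0.5°.

|H| = 1 (-0.0 dB), φ = -0.5°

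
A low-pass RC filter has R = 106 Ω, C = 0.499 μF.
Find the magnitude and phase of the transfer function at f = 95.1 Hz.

Step 1 — Angular frequency: ω = 2π·95.1 = 597.5 rad/s.
Step 2 — Transfer function: H(jω) = 1/(1 + jωRC).
Step 3 — Denominator: 1 + jωRC = 1 + j·597.5·106·4.99e-07 = 1 + j0.03161.
Step 4 — H = 0.999 - j0.03157.
Step 5 — Magnitude: |H| = 0.9995 (-0.0 dB); phase: φ = -1.8°.

|H| = 0.9995 (-0.0 dB), φ = -1.8°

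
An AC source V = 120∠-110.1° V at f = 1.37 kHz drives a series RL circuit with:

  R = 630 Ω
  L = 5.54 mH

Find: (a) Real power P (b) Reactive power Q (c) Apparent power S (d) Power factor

Step 1 — Angular frequency: ω = 2π·f = 2π·1370 = 8608 rad/s.
Step 2 — Component impedances:
  R: Z = R = 630 Ω
  L: Z = jωL = j·8608·0.00554 = 0 + j47.69 Ω
Step 3 — Series combination: Z_total = R + L = 630 + j47.69 Ω = 631.8∠4.3° Ω.
Step 4 — Source phasor: V = 120∠-110.1° V = -41.24 - j112.7 V.
Step 5 — Current: I = V / Z = -0.07855 - j0.1729 A = 0.1899∠-114.4° A.
Step 6 — Complex power: S = V·I* = 22.73 + j1.72 VA.
Step 7 — Real power: P = Re(S) = 22.73 W.
Step 8 — Reactive power: Q = Im(S) = 1.72 VAR.
Step 9 — Apparent power: |S| = 22.79 VA.
Step 10 — Power factor: PF = P/|S| = 0.9971 (lagging).

(a) P = 22.73 W  (b) Q = 1.72 VAR  (c) S = 22.79 VA  (d) PF = 0.9971 (lagging)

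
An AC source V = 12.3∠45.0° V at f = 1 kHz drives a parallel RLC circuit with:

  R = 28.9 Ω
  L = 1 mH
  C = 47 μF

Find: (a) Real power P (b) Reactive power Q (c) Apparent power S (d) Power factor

Step 1 — Angular frequency: ω = 2π·f = 2π·1000 = 6283 rad/s.
Step 2 — Component impedances:
  R: Z = R = 28.9 Ω
  L: Z = jωL = j·6283·0.001 = 0 + j6.283 Ω
  C: Z = 1/(jωC) = -j/(ω·C) = 0 - j3.386 Ω
Step 3 — Parallel combination: 1/Z_total = 1/R + 1/L + 1/C; Z_total = 1.753 - j6.899 Ω = 7.118∠-75.7° Ω.
Step 4 — Source phasor: V = 12.3∠45.0° V = 8.697 + j8.697 V.
Step 5 — Current: I = V / Z = -0.8832 + j1.485 A = 1.728∠120.7° A.
Step 6 — Complex power: S = V·I* = 5.235 - j20.6 VA.
Step 7 — Real power: P = Re(S) = 5.235 W.
Step 8 — Reactive power: Q = Im(S) = -20.6 VAR.
Step 9 — Apparent power: |S| = 21.25 VA.
Step 10 — Power factor: PF = P/|S| = 0.2463 (leading).

(a) P = 5.235 W  (b) Q = -20.6 VAR  (c) S = 21.25 VA  (d) PF = 0.2463 (leading)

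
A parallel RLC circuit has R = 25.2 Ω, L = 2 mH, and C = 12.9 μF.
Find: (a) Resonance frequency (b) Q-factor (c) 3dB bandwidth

Step 1 — Resonance: ω₀ = 1/√(LC) = 1/√(0.002·1.29e-05) = 6226 rad/s.
Step 2 — f₀ = ω₀/(2π) = 990.9 Hz.
Step 3 — Parallel Q: Q = R/(ω₀L) = 25.2/(6226·0.002) = 2.024.
Step 4 — Bandwidth: Δω = ω₀/Q = 3076 rad/s; BW = Δω/(2π) = 489.6 Hz.

(a) f₀ = 990.9 Hz  (b) Q = 2.024  (c) BW = 489.6 Hz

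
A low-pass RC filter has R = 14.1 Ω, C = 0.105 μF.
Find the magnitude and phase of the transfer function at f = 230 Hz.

Step 1 — Angular frequency: ω = 2π·230 = 1445 rad/s.
Step 2 — Transfer function: H(jω) = 1/(1 + jωRC).
Step 3 — Denominator: 1 + jωRC = 1 + j·1445·14.1·1.05e-07 = 1 + j0.00214.
Step 4 — H = 1 - j0.00214.
Step 5 — Magnitude: |H| = 1 (-0.0 dB); phase: φ = -0.1°.

|H| = 1 (-0.0 dB), φ = -0.1°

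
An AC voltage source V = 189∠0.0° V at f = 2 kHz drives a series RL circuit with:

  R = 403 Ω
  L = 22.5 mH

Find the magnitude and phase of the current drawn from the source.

Step 1 — Angular frequency: ω = 2π·f = 2π·2000 = 1.257e+04 rad/s.
Step 2 — Component impedances:
  R: Z = R = 403 Ω
  L: Z = jωL = j·1.257e+04·0.0225 = 0 + j282.7 Ω
Step 3 — Series combination: Z_total = R + L = 403 + j282.7 Ω = 492.3∠35.1° Ω.
Step 4 — Source phasor: V = 189∠0.0° V = 189 V.
Step 5 — Ohm's law: I = V / Z_total = (189) / (403 + j282.7) = 0.3143 - j0.2205 A.
Step 6 — Convert to polar: |I| = 0.3839 A, ∠I = -35.1°.

I = 0.3839∠-35.1° A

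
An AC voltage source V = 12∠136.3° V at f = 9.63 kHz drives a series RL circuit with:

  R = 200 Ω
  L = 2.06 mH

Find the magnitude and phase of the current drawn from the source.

Step 1 — Angular frequency: ω = 2π·f = 2π·9630 = 6.051e+04 rad/s.
Step 2 — Component impedances:
  R: Z = R = 200 Ω
  L: Z = jωL = j·6.051e+04·0.00206 = 0 + j124.6 Ω
Step 3 — Series combination: Z_total = R + L = 200 + j124.6 Ω = 235.7∠31.9° Ω.
Step 4 — Source phasor: V = 12∠136.3° V = -8.676 + j8.291 V.
Step 5 — Ohm's law: I = V / Z_total = (-8.676 + j8.291) / (200 + j124.6) = -0.01264 + j0.04933 A.
Step 6 — Convert to polar: |I| = 0.05092 A, ∠I = 104.4°.

I = 0.05092∠104.4° A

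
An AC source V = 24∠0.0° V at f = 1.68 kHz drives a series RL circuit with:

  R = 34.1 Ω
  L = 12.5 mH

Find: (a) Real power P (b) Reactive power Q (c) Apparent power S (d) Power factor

Step 1 — Angular frequency: ω = 2π·f = 2π·1680 = 1.056e+04 rad/s.
Step 2 — Component impedances:
  R: Z = R = 34.1 Ω
  L: Z = jωL = j·1.056e+04·0.0125 = 0 + j131.9 Ω
Step 3 — Series combination: Z_total = R + L = 34.1 + j131.9 Ω = 136.3∠75.5° Ω.
Step 4 — Source phasor: V = 24∠0.0° V = 24 V.
Step 5 — Current: I = V / Z = 0.04406 - j0.1705 A = 0.1761∠-75.5° A.
Step 6 — Complex power: S = V·I* = 1.058 + j4.092 VA.
Step 7 — Real power: P = Re(S) = 1.058 W.
Step 8 — Reactive power: Q = Im(S) = 4.092 VAR.
Step 9 — Apparent power: |S| = 4.227 VA.
Step 10 — Power factor: PF = P/|S| = 0.2502 (lagging).

(a) P = 1.058 W  (b) Q = 4.092 VAR  (c) S = 4.227 VA  (d) PF = 0.2502 (lagging)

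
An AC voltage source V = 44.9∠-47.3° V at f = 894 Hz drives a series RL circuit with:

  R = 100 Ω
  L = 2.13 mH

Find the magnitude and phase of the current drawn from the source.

Step 1 — Angular frequency: ω = 2π·f = 2π·894 = 5617 rad/s.
Step 2 — Component impedances:
  R: Z = R = 100 Ω
  L: Z = jωL = j·5617·0.00213 = 0 + j11.96 Ω
Step 3 — Series combination: Z_total = R + L = 100 + j11.96 Ω = 100.7∠6.8° Ω.
Step 4 — Source phasor: V = 44.9∠-47.3° V = 30.45 - j33 V.
Step 5 — Ohm's law: I = V / Z_total = (30.45 - j33) / (100 + j11.96) = 0.2613 - j0.3612 A.
Step 6 — Convert to polar: |I| = 0.4458 A, ∠I = -54.1°.

I = 0.4458∠-54.1° A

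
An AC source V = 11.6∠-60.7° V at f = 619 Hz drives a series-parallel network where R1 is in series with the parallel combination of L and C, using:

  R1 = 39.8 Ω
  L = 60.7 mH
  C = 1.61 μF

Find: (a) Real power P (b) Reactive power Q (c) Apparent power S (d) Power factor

Step 1 — Angular frequency: ω = 2π·f = 2π·619 = 3889 rad/s.
Step 2 — Component impedances:
  R1: Z = R = 39.8 Ω
  L: Z = jωL = j·3889·0.0607 = 0 + j236.1 Ω
  C: Z = 1/(jωC) = -j/(ω·C) = 0 - j159.7 Ω
Step 3 — Parallel branch: L || C = 1/(1/L + 1/C) = 0 - j493.6 Ω.
Step 4 — Series with R1: Z_total = R1 + (L || C) = 39.8 - j493.6 Ω = 495.2∠-85.4° Ω.
Step 5 — Source phasor: V = 11.6∠-60.7° V = 5.677 - j10.12 V.
Step 6 — Current: I = V / Z = 0.02128 + j0.009785 A = 0.02342∠24.7° A.
Step 7 — Complex power: S = V·I* = 0.02184 - j0.2708 VA.
Step 8 — Real power: P = Re(S) = 0.02184 W.
Step 9 — Reactive power: Q = Im(S) = -0.2708 VAR.
Step 10 — Apparent power: |S| = 0.2717 VA.
Step 11 — Power factor: PF = P/|S| = 0.08037 (leading).

(a) P = 0.02184 W  (b) Q = -0.2708 VAR  (c) S = 0.2717 VA  (d) PF = 0.08037 (leading)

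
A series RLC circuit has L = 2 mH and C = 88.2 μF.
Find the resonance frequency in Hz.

Step 1 — Resonance condition Im(Z)=0 gives ω₀ = 1/√(LC).
Step 2 — ω₀ = 1/√(0.002·8.82e-05) = 2381 rad/s.
Step 3 — f₀ = ω₀/(2π) = 378.9 Hz.

f₀ = 378.9 Hz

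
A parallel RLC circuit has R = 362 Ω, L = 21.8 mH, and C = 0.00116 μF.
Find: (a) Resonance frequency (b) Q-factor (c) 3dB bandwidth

Step 1 — Resonance: ω₀ = 1/√(LC) = 1/√(0.0218·1.16e-09) = 1.989e+05 rad/s.
Step 2 — f₀ = ω₀/(2π) = 3.165e+04 Hz.
Step 3 — Parallel Q: Q = R/(ω₀L) = 362/(1.989e+05·0.0218) = 0.0835.
Step 4 — Bandwidth: Δω = ω₀/Q = 2.381e+06 rad/s; BW = Δω/(2π) = 3.79e+05 Hz.

(a) f₀ = 3.165e+04 Hz  (b) Q = 0.0835  (c) BW = 3.79e+05 Hz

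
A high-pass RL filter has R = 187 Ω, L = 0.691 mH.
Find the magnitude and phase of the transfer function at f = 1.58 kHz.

Step 1 — Angular frequency: ω = 2π·1580 = 9927 rad/s.
Step 2 — Transfer function: H(jω) = jωL/(R + jωL).
Step 3 — Numerator jωL = j·6.86; denominator R + jωL = 187 + j6.86.
Step 4 — H = 0.001344 + j0.03663.
Step 5 — Magnitude: |H| = 0.03666 (-28.7 dB); phase: φ = 87.9°.

|H| = 0.03666 (-28.7 dB), φ = 87.9°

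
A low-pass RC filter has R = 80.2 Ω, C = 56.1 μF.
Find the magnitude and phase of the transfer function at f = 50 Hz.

Step 1 — Angular frequency: ω = 2π·50 = 314.2 rad/s.
Step 2 — Transfer function: H(jω) = 1/(1 + jωRC).
Step 3 — Denominator: 1 + jωRC = 1 + j·314.2·80.2·5.61e-05 = 1 + j1.413.
Step 4 — H = 0.3336 - j0.4715.
Step 5 — Magnitude: |H| = 0.5776 (-4.8 dB); phase: φ = -54.7°.

|H| = 0.5776 (-4.8 dB), φ = -54.7°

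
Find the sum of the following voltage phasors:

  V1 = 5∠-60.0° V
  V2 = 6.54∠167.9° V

Step 1 — Convert each phasor to rectangular form:
  V1 = 5·(cos(-60.0°) + j·sin(-60.0°)) = 2.5 - j4.33 V
  V2 = 6.54·(cos(167.9°) + j·sin(167.9°)) = -6.395 + j1.371 V
Step 2 — Sum components: V_total = -3.895 - j2.959 V.
Step 3 — Convert to polar: |V_total| = 4.891 V, ∠V_total = -142.8°.

V_total = 4.891∠-142.8° V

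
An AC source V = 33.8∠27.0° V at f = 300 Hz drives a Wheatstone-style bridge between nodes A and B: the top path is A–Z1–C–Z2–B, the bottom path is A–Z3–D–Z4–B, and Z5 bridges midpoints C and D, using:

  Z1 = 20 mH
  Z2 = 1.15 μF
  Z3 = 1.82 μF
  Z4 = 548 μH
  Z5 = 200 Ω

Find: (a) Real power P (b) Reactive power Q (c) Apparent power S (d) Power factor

Step 1 — Angular frequency: ω = 2π·f = 2π·300 = 1885 rad/s.
Step 2 — Component impedances:
  Z1: Z = jωL = j·1885·0.02 = 0 + j37.7 Ω
  Z2: Z = 1/(jωC) = -j/(ω·C) = 0 - j461.3 Ω
  Z3: Z = 1/(jωC) = -j/(ω·C) = 0 - j291.5 Ω
  Z4: Z = jωL = j·1885·0.000548 = 0 + j1.033 Ω
  Z5: Z = R = 200 Ω
Step 3 — Bridge requires nodal analysis (the Z5 bridge couples midpoints C and D, so the two paths cannot be reduced to a simple series/parallel combination). Setting node B to ground and injecting 1 A at node A, the 3-node admittance system at A, C, D solves to V_A = Z_AB = 106.2 - j85.47 Ω = 136.3∠-38.8° Ω.
Step 4 — Source phasor: V = 33.8∠27.0° V = 30.12 + j15.34 V.
Step 5 — Current: I = V / Z = 0.1015 + j0.2263 A = 0.248∠65.8° A.
Step 6 — Complex power: S = V·I* = 6.529 - j5.256 VA.
Step 7 — Real power: P = Re(S) = 6.529 W.
Step 8 — Reactive power: Q = Im(S) = -5.256 VAR.
Step 9 — Apparent power: |S| = 8.382 VA.
Step 10 — Power factor: PF = P/|S| = 0.779 (leading).

(a) P = 6.529 W  (b) Q = -5.256 VAR  (c) S = 8.382 VA  (d) PF = 0.779 (leading)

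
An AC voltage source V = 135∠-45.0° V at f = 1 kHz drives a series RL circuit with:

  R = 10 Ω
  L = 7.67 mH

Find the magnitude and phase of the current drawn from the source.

Step 1 — Angular frequency: ω = 2π·f = 2π·1000 = 6283 rad/s.
Step 2 — Component impedances:
  R: Z = R = 10 Ω
  L: Z = jωL = j·6283·0.00767 = 0 + j48.19 Ω
Step 3 — Series combination: Z_total = R + L = 10 + j48.19 Ω = 49.22∠78.3° Ω.
Step 4 — Source phasor: V = 135∠-45.0° V = 95.46 - j95.46 V.
Step 5 — Ohm's law: I = V / Z_total = (95.46 - j95.46) / (10 + j48.19) = -1.505 - j2.293 A.
Step 6 — Convert to polar: |I| = 2.743 A, ∠I = -123.3°.

I = 2.743∠-123.3° A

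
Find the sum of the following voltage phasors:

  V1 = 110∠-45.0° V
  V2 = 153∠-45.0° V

Step 1 — Convert each phasor to rectangular form:
  V1 = 110·(cos(-45.0°) + j·sin(-45.0°)) = 77.78 - j77.78 V
  V2 = 153·(cos(-45.0°) + j·sin(-45.0°)) = 108.2 - j108.2 V
Step 2 — Sum components: V_total = 186 - j186 V.
Step 3 — Convert to polar: |V_total| = 263 V, ∠V_total = -45.0°.

V_total = 263∠-45.0° V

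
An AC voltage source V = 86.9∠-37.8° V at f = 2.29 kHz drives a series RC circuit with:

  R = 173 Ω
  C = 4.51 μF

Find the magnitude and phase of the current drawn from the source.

Step 1 — Angular frequency: ω = 2π·f = 2π·2290 = 1.439e+04 rad/s.
Step 2 — Component impedances:
  R: Z = R = 173 Ω
  C: Z = 1/(jωC) = -j/(ω·C) = 0 - j15.41 Ω
Step 3 — Series combination: Z_total = R + C = 173 - j15.41 Ω = 173.7∠-5.1° Ω.
Step 4 — Source phasor: V = 86.9∠-37.8° V = 68.66 - j53.26 V.
Step 5 — Ohm's law: I = V / Z_total = (68.66 - j53.26) / (173 - j15.41) = 0.421 - j0.2704 A.
Step 6 — Convert to polar: |I| = 0.5003 A, ∠I = -32.7°.

I = 0.5003∠-32.7° A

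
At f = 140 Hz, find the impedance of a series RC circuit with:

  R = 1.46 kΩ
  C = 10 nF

Step 1 — Angular frequency: ω = 2π·f = 2π·140 = 879.6 rad/s.
Step 2 — Component impedances:
  R: Z = R = 1460 Ω
  C: Z = 1/(jωC) = -j/(ω·C) = 0 - j1.137e+05 Ω
Step 3 — Series combination: Z_total = R + C = 1460 - j1.137e+05 Ω = 1.137e+05∠-89.3° Ω.

Z = 1460 - j1.137e+05 Ω = 1.137e+05∠-89.3° Ω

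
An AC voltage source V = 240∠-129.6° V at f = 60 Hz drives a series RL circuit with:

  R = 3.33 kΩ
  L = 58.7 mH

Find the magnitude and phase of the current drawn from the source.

Step 1 — Angular frequency: ω = 2π·f = 2π·60 = 377 rad/s.
Step 2 — Component impedances:
  R: Z = R = 3330 Ω
  L: Z = jωL = j·377·0.0587 = 0 + j22.13 Ω
Step 3 — Series combination: Z_total = R + L = 3330 + j22.13 Ω = 3330∠0.4° Ω.
Step 4 — Source phasor: V = 240∠-129.6° V = -153 - j184.9 V.
Step 5 — Ohm's law: I = V / Z_total = (-153 - j184.9) / (3330 + j22.13) = -0.04631 - j0.05522 A.
Step 6 — Convert to polar: |I| = 0.07207 A, ∠I = -130.0°.

I = 0.07207∠-130.0° A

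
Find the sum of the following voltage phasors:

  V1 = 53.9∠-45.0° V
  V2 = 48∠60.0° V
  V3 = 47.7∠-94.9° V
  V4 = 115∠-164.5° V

Step 1 — Convert each phasor to rectangular form:
  V1 = 53.9·(cos(-45.0°) + j·sin(-45.0°)) = 38.11 - j38.11 V
  V2 = 48·(cos(60.0°) + j·sin(60.0°)) = 24 + j41.57 V
  V3 = 47.7·(cos(-94.9°) + j·sin(-94.9°)) = -4.074 - j47.53 V
  V4 = 115·(cos(-164.5°) + j·sin(-164.5°)) = -110.8 - j30.73 V
Step 2 — Sum components: V_total = -52.78 - j74.8 V.
Step 3 — Convert to polar: |V_total| = 91.55 V, ∠V_total = -125.2°.

V_total = 91.55∠-125.2° V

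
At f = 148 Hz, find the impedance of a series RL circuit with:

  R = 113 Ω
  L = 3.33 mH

Step 1 — Angular frequency: ω = 2π·f = 2π·148 = 929.9 rad/s.
Step 2 — Component impedances:
  R: Z = R = 113 Ω
  L: Z = jωL = j·929.9·0.00333 = 0 + j3.097 Ω
Step 3 — Series combination: Z_total = R + L = 113 + j3.097 Ω = 113∠1.6° Ω.

Z = 113 + j3.097 Ω = 113∠1.6° Ω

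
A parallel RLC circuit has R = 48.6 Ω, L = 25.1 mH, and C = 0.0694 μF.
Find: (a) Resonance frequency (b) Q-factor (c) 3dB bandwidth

Step 1 — Resonance: ω₀ = 1/√(LC) = 1/√(0.0251·6.94e-08) = 2.396e+04 rad/s.
Step 2 — f₀ = ω₀/(2π) = 3813 Hz.
Step 3 — Parallel Q: Q = R/(ω₀L) = 48.6/(2.396e+04·0.0251) = 0.08081.
Step 4 — Bandwidth: Δω = ω₀/Q = 2.965e+05 rad/s; BW = Δω/(2π) = 4.719e+04 Hz.

(a) f₀ = 3813 Hz  (b) Q = 0.08081  (c) BW = 4.719e+04 Hz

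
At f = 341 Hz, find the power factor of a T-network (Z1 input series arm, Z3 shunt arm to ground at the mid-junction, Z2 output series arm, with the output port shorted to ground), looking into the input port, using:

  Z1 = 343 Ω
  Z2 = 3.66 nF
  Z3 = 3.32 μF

Step 1 — Angular frequency: ω = 2π·f = 2π·341 = 2143 rad/s.
Step 2 — Component impedances:
  Z1: Z = R = 343 Ω
  Z2: Z = 1/(jωC) = -j/(ω·C) = 0 - j1.275e+05 Ω
  Z3: Z = 1/(jωC) = -j/(ω·C) = 0 - j140.6 Ω
Step 3 — With the output port shorted to ground, the output series arm Z2 runs from the junction to ground; the shunt arm Z3 also runs from the junction to ground. They appear in parallel: Z3 || Z2 = 0 - j140.4 Ω.
Step 4 — Series with input arm Z1: Z_in = Z1 + (Z3 || Z2) = 343 - j140.4 Ω = 370.6∠-22.3° Ω.
Step 5 — Power factor: PF = cos(φ) = Re(Z)/|Z| = 343/370.633 = 0.9254.
Step 6 — Type: Im(Z) = -140.4 ⇒ leading (phase φ = -22.3°).

PF = 0.9254 (leading, φ = -22.3°)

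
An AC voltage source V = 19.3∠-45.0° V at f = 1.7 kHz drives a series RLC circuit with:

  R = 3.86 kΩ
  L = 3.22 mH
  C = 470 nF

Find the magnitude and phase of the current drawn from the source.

Step 1 — Angular frequency: ω = 2π·f = 2π·1700 = 1.068e+04 rad/s.
Step 2 — Component impedances:
  R: Z = R = 3860 Ω
  L: Z = jωL = j·1.068e+04·0.00322 = 0 + j34.39 Ω
  C: Z = 1/(jωC) = -j/(ω·C) = 0 - j199.2 Ω
Step 3 — Series combination: Z_total = R + L + C = 3860 - j164.8 Ω = 3864∠-2.4° Ω.
Step 4 — Source phasor: V = 19.3∠-45.0° V = 13.65 - j13.65 V.
Step 5 — Ohm's law: I = V / Z_total = (13.65 - j13.65) / (3860 - j164.8) = 0.00368 - j0.003378 A.
Step 6 — Convert to polar: |I| = 0.004995 A, ∠I = -42.6°.

I = 0.004995∠-42.6° A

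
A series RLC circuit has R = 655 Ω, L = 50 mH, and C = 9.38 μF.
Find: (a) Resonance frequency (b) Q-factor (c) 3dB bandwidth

Step 1 — Resonance: ω₀ = 1/√(LC) = 1/√(0.05·9.38e-06) = 1460 rad/s.
Step 2 — f₀ = ω₀/(2π) = 232.4 Hz.
Step 3 — Series Q: Q = ω₀L/R = 1460·0.05/655 = 0.1115.
Step 4 — Bandwidth: Δω = ω₀/Q = 1.31e+04 rad/s; BW = Δω/(2π) = 2085 Hz.

(a) f₀ = 232.4 Hz  (b) Q = 0.1115  (c) BW = 2085 Hz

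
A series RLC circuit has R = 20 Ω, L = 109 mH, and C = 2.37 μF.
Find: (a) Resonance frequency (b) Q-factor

Step 1 — Resonance condition Im(Z)=0 gives ω₀ = 1/√(LC).
Step 2 — ω₀ = 1/√(0.109·2.37e-06) = 1967 rad/s.
Step 3 — f₀ = ω₀/(2π) = 313.1 Hz.
Step 4 — Series Q: Q = ω₀L/R = 1967·0.109/20 = 10.72.

(a) f₀ = 313.1 Hz  (b) Q = 10.72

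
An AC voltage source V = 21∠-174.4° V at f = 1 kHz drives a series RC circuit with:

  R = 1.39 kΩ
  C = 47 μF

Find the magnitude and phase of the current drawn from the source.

Step 1 — Angular frequency: ω = 2π·f = 2π·1000 = 6283 rad/s.
Step 2 — Component impedances:
  R: Z = R = 1390 Ω
  C: Z = 1/(jωC) = -j/(ω·C) = 0 - j3.386 Ω
Step 3 — Series combination: Z_total = R + C = 1390 - j3.386 Ω = 1390∠-0.1° Ω.
Step 4 — Source phasor: V = 21∠-174.4° V = -20.9 - j2.049 V.
Step 5 — Ohm's law: I = V / Z_total = (-20.9 - j2.049) / (1390 - j3.386) = -0.01503 - j0.001511 A.
Step 6 — Convert to polar: |I| = 0.01511 A, ∠I = -174.3°.

I = 0.01511∠-174.3° A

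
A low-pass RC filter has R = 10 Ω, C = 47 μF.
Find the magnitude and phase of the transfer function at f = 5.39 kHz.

Step 1 — Angular frequency: ω = 2π·5390 = 3.387e+04 rad/s.
Step 2 — Transfer function: H(jω) = 1/(1 + jωRC).
Step 3 — Denominator: 1 + jωRC = 1 + j·3.387e+04·10·4.7e-05 = 1 + j15.92.
Step 4 — H = 0.003931 - j0.06258.
Step 5 — Magnitude: |H| = 0.0627 (-24.1 dB); phase: φ = -86.4°.

|H| = 0.0627 (-24.1 dB), φ = -86.4°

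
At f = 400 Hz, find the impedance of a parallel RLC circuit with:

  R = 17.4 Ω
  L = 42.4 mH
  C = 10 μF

Step 1 — Angular frequency: ω = 2π·f = 2π·400 = 2513 rad/s.
Step 2 — Component impedances:
  R: Z = R = 17.4 Ω
  L: Z = jωL = j·2513·0.0424 = 0 + j106.6 Ω
  C: Z = 1/(jωC) = -j/(ω·C) = 0 - j39.79 Ω
Step 3 — Parallel combination: 1/Z_total = 1/R + 1/L + 1/C; Z_total = 16.18 - j4.435 Ω = 16.78∠-15.3° Ω.

Z = 16.18 - j4.435 Ω = 16.78∠-15.3° Ω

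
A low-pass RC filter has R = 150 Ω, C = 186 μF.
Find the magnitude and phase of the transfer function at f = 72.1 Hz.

Step 1 — Angular frequency: ω = 2π·72.1 = 453 rad/s.
Step 2 — Transfer function: H(jω) = 1/(1 + jωRC).
Step 3 — Denominator: 1 + jωRC = 1 + j·453·150·0.000186 = 1 + j12.64.
Step 4 — H = 0.006221 - j0.07863.
Step 5 — Magnitude: |H| = 0.07887 (-22.1 dB); phase: φ = -85.5°.

|H| = 0.07887 (-22.1 dB), φ = -85.5°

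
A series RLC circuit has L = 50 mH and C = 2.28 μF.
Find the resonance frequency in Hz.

Step 1 — Resonance condition Im(Z)=0 gives ω₀ = 1/√(LC).
Step 2 — ω₀ = 1/√(0.05·2.28e-06) = 2962 rad/s.
Step 3 — f₀ = ω₀/(2π) = 471.4 Hz.

f₀ = 471.4 Hz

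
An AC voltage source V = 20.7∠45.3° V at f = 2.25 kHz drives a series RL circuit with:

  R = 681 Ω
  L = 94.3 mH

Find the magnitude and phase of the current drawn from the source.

Step 1 — Angular frequency: ω = 2π·f = 2π·2250 = 1.414e+04 rad/s.
Step 2 — Component impedances:
  R: Z = R = 681 Ω
  L: Z = jωL = j·1.414e+04·0.0943 = 0 + j1333 Ω
Step 3 — Series combination: Z_total = R + L = 681 + j1333 Ω = 1497∠62.9° Ω.
Step 4 — Source phasor: V = 20.7∠45.3° V = 14.56 + j14.71 V.
Step 5 — Ohm's law: I = V / Z_total = (14.56 + j14.71) / (681 + j1333) = 0.01318 - j0.00419 A.
Step 6 — Convert to polar: |I| = 0.01383 A, ∠I = -17.6°.

I = 0.01383∠-17.6° A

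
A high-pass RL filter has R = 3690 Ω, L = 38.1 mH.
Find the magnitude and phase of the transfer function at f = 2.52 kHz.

Step 1 — Angular frequency: ω = 2π·2520 = 1.583e+04 rad/s.
Step 2 — Transfer function: H(jω) = jωL/(R + jωL).
Step 3 — Numerator jωL = j·603.3; denominator R + jωL = 3690 + j603.3.
Step 4 — H = 0.02603 + j0.1592.
Step 5 — Magnitude: |H| = 0.1613 (-15.8 dB); phase: φ = 80.7°.

|H| = 0.1613 (-15.8 dB), φ = 80.7°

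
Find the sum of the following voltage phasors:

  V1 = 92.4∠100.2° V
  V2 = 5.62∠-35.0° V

Step 1 — Convert each phasor to rectangular form:
  V1 = 92.4·(cos(100.2°) + j·sin(100.2°)) = -16.36 + j90.94 V
  V2 = 5.62·(cos(-35.0°) + j·sin(-35.0°)) = 4.604 - j3.223 V
Step 2 — Sum components: V_total = -11.76 + j87.72 V.
Step 3 — Convert to polar: |V_total| = 88.5 V, ∠V_total = 97.6°.

V_total = 88.5∠97.6° V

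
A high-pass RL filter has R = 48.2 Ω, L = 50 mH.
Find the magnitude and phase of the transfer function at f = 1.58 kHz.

Step 1 — Angular frequency: ω = 2π·1580 = 9927 rad/s.
Step 2 — Transfer function: H(jω) = jωL/(R + jωL).
Step 3 — Numerator jωL = j·496.4; denominator R + jωL = 48.2 + j496.4.
Step 4 — H = 0.9907 + j0.0962.
Step 5 — Magnitude: |H| = 0.9953 (-0.0 dB); phase: φ = 5.5°.

|H| = 0.9953 (-0.0 dB), φ = 5.5°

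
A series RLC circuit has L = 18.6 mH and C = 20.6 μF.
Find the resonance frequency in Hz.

Step 1 — Resonance condition Im(Z)=0 gives ω₀ = 1/√(LC).
Step 2 — ω₀ = 1/√(0.0186·2.06e-05) = 1616 rad/s.
Step 3 — f₀ = ω₀/(2π) = 257.1 Hz.

f₀ = 257.1 Hz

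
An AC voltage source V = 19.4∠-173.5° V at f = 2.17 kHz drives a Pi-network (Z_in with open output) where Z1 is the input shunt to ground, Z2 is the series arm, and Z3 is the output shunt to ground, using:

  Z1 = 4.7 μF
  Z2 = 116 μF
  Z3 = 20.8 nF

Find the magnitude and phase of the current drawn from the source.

Step 1 — Angular frequency: ω = 2π·f = 2π·2170 = 1.363e+04 rad/s.
Step 2 — Component impedances:
  Z1: Z = 1/(jωC) = -j/(ω·C) = 0 - j15.6 Ω
  Z2: Z = 1/(jωC) = -j/(ω·C) = 0 - j0.6323 Ω
  Z3: Z = 1/(jωC) = -j/(ω·C) = 0 - j3526 Ω
Step 3 — With open output, the series arm Z2 and the output shunt Z3 appear in series to ground: Z2 + Z3 = 0 - j3527 Ω.
Step 4 — Parallel with input shunt Z1: Z_in = Z1 || (Z2 + Z3) = 0 - j15.54 Ω = 15.54∠-90.0° Ω.
Step 5 — Source phasor: V = 19.4∠-173.5° V = -19.28 - j2.196 V.
Step 6 — Ohm's law: I = V / Z_total = (-19.28 - j2.196) / (0 - j15.54) = 0.1414 - j1.241 A.
Step 7 — Convert to polar: |I| = 1.249 A, ∠I = -83.5°.

I = 1.249∠-83.5° A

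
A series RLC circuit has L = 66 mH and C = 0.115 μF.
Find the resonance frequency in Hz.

Step 1 — Resonance condition Im(Z)=0 gives ω₀ = 1/√(LC).
Step 2 — ω₀ = 1/√(0.066·1.15e-07) = 1.148e+04 rad/s.
Step 3 — f₀ = ω₀/(2π) = 1827 Hz.

f₀ = 1827 Hz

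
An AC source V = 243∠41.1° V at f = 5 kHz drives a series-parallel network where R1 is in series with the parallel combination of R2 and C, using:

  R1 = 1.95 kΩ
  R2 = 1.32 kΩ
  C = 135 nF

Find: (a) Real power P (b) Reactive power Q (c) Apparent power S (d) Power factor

Step 1 — Angular frequency: ω = 2π·f = 2π·5000 = 3.142e+04 rad/s.
Step 2 — Component impedances:
  R1: Z = R = 1950 Ω
  R2: Z = R = 1320 Ω
  C: Z = 1/(jωC) = -j/(ω·C) = 0 - j235.8 Ω
Step 3 — Parallel branch: R2 || C = 1/(1/R2 + 1/C) = 40.81 - j228.5 Ω.
Step 4 — Series with R1: Z_total = R1 + (R2 || C) = 1991 - j228.5 Ω = 2004∠-6.5° Ω.
Step 5 — Source phasor: V = 243∠41.1° V = 183.1 + j159.7 V.
Step 6 — Current: I = V / Z = 0.08169 + j0.08962 A = 0.1213∠47.6° A.
Step 7 — Complex power: S = V·I* = 29.28 - j3.36 VA.
Step 8 — Real power: P = Re(S) = 29.28 W.
Step 9 — Reactive power: Q = Im(S) = -3.36 VAR.
Step 10 — Apparent power: |S| = 29.47 VA.
Step 11 — Power factor: PF = P/|S| = 0.9935 (leading).

(a) P = 29.28 W  (b) Q = -3.36 VAR  (c) S = 29.47 VA  (d) PF = 0.9935 (leading)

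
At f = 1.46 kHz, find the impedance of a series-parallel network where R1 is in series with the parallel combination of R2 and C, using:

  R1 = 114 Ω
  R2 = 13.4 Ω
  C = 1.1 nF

Step 1 — Angular frequency: ω = 2π·f = 2π·1460 = 9173 rad/s.
Step 2 — Component impedances:
  R1: Z = R = 114 Ω
  R2: Z = R = 13.4 Ω
  C: Z = 1/(jωC) = -j/(ω·C) = 0 - j9.91e+04 Ω
Step 3 — Parallel branch: R2 || C = 1/(1/R2 + 1/C) = 13.4 - j0.001812 Ω.
Step 4 — Series with R1: Z_total = R1 + (R2 || C) = 127.4 - j0.001812 Ω = 127.4∠-0.0° Ω.

Z = 127.4 - j0.001812 Ω = 127.4∠-0.0° Ω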